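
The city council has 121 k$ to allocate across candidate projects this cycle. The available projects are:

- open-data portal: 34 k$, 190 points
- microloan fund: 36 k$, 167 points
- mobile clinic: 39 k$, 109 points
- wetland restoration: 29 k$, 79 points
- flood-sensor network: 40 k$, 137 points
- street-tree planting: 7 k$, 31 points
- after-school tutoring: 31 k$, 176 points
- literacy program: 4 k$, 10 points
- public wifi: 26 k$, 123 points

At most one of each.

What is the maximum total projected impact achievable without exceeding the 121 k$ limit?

574

Filling by ratio: open-data portal + street-tree planting + after-school tutoring + literacy program + public wifi for 530, with 19 k$ left unused.
Dropping public wifi frees 26 k$; slotting in microloan fund (36 k$) lifts the total to 574 at 112 k$.
Runner-up open-data portal + wetland restoration + after-school tutoring + public wifi tops out at 568.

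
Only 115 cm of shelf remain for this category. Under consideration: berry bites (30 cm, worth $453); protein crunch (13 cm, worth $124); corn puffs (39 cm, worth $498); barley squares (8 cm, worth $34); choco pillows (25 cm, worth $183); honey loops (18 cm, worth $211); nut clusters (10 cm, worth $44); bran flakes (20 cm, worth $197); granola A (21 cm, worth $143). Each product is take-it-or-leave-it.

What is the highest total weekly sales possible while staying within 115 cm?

1393

By weekly sales per cm: berry bites 15.10, corn puffs 12.77, honey loops 11.72 lead.
Best packing: berry bites + corn puffs + barley squares + honey loops + bran flakes — 115 cm, 1393 total.
Runner-up berry bites + corn puffs + honey loops + bran flakes tops out at 1359.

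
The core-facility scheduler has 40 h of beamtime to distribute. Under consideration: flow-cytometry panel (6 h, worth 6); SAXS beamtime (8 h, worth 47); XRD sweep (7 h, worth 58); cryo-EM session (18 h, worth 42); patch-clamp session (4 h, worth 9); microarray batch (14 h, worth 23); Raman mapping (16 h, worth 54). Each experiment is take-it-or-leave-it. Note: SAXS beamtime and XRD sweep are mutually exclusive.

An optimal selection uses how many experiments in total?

3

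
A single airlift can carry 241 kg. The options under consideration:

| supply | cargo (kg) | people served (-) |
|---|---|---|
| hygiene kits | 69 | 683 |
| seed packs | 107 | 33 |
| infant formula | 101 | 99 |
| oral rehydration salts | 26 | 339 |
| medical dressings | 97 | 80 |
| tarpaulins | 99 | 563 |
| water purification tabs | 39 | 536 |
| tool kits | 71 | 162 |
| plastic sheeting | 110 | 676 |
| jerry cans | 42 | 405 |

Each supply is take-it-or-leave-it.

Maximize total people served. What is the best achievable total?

Filling by ratio: hygiene kits + oral rehydration salts + water purification tabs + jerry cans for 1963, with 65 kg left unused.
Dropping jerry cans frees 42 kg; slotting in tarpaulins (99 kg) lifts the total to 2121 at 233 kg.
That's the maximum — no swap from here does better than 2121.

2121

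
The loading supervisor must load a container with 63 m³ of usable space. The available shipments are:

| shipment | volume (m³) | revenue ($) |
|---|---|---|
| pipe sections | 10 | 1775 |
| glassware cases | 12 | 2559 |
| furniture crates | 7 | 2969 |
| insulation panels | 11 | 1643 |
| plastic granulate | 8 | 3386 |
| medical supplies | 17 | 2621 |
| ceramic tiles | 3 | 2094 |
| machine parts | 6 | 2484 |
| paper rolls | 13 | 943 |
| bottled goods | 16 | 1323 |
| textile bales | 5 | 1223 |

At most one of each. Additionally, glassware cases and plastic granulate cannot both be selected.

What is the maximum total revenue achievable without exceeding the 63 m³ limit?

16972

Pipe sections + furniture crates + insulation panels + plastic granulate + medical supplies + ceramic tiles + machine parts uses 62 of the 63 m³ and totals 16972.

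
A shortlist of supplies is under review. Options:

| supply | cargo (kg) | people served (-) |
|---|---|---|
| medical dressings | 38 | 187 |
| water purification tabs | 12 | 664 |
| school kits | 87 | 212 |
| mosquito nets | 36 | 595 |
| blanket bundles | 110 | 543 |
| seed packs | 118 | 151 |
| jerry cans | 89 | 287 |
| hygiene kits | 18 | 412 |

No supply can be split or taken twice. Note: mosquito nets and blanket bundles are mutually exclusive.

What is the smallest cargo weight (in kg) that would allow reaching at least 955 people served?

30

Minimise kg subject to total people served ≥ 955.
water purification tabs + hygiene kits: 1076 people served at 30 kg.
Below 30 kg the best achievable stays under 955.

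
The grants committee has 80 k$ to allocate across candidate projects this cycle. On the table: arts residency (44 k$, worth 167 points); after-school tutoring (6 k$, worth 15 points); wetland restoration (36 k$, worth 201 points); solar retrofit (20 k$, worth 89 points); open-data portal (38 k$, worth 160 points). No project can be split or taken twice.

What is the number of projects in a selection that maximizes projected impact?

The maximum projected impact within 80 k$ is 376.
One optimal bundle: after-school tutoring + wetland restoration + open-data portal (80 k$).
Every optimal selection uses 3 projects.

3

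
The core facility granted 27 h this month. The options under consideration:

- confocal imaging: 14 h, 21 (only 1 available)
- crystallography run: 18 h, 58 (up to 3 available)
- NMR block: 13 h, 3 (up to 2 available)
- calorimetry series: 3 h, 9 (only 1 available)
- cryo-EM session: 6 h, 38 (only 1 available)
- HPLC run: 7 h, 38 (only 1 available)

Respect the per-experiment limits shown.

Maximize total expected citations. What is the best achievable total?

105

Greedy by ratio would take calorimetry series + cryo-EM session + HPLC run: 16 h used, total 85.
Dropping HPLC run frees 7 h; slotting in crystallography run (18 h) lifts the total to 105 at 27 h.
Nothing else within 27 h beats 105.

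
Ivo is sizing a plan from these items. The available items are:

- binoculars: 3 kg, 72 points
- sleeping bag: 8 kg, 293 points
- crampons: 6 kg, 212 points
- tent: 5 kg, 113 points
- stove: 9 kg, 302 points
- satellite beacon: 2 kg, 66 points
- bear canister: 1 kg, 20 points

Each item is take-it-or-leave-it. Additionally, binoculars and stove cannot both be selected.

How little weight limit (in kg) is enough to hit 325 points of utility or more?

10

Look for the lowest-weight combination reaching 325.
Taking sleeping bag + satellite beacon gives 359 (≥ 325) for 10 kg.
Any bundle with less than 10 kg falls short of 325.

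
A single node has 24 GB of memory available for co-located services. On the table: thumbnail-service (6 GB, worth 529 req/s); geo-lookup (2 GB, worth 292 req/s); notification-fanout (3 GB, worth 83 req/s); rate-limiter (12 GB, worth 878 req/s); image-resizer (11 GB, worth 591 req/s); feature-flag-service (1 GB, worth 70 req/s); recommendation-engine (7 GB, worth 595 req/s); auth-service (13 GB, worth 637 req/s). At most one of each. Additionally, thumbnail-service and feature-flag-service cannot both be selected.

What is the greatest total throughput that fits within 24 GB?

Best packing: geo-lookup + notification-fanout + rate-limiter + recommendation-engine — 24 GB, 1848 total.
Runner-up geo-lookup + rate-limiter + feature-flag-service + recommendation-engine tops out at 1835.

1848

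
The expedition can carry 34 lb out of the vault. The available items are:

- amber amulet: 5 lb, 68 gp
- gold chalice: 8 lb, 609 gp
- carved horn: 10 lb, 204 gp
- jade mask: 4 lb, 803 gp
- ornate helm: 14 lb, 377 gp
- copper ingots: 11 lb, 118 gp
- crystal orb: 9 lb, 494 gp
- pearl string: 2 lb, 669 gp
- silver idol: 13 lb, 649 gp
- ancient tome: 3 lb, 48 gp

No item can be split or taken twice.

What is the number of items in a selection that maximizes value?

5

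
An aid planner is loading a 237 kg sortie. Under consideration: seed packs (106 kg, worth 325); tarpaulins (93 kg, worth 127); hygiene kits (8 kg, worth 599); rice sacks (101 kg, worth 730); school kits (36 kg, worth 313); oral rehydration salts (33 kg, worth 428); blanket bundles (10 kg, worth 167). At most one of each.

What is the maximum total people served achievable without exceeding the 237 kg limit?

Taking hygiene kits + rice sacks + school kits + oral rehydration salts + blanket bundles: 188 kg used, 2237 in people served.
The closest alternative, hygiene kits + rice sacks + school kits + oral rehydration salts, reaches only 2070.

2237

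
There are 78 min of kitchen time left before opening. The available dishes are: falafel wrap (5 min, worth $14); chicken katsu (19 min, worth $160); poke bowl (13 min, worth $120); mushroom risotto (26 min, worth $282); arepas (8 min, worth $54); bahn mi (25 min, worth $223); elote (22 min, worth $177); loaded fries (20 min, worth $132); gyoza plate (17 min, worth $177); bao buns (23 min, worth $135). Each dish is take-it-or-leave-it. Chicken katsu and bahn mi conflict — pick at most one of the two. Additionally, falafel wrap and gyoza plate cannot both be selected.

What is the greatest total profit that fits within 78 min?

By profit per min: mushroom risotto 10.85, gyoza plate 10.41, poke bowl 9.23 lead.
A density-first pass picks chicken katsu + poke bowl + mushroom risotto + gyoza plate — 739 at 75 min.
Replace chicken katsu with elote: the trade gains 17 net, giving 756 at 78 min.
An exhaustive check of the 1024 subsets confirms 756.

756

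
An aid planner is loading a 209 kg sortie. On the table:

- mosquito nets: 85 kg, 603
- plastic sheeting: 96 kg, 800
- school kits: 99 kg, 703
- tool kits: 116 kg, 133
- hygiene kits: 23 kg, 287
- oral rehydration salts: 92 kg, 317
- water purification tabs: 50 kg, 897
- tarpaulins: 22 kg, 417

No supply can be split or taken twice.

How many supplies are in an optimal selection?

The maximum people served within 209 kg is 2401.
For example plastic sheeting + hygiene kits + water purification tabs + tarpaulins achieves it, using 191 kg.
All optima have 4 supplies.

4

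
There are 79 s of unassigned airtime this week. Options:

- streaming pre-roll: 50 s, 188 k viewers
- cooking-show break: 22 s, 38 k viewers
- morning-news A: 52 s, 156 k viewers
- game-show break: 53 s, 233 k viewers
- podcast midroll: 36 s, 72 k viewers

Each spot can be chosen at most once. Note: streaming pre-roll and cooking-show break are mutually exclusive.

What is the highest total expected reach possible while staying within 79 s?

Best packing: cooking-show break + game-show break — 75 s, 271 total.
Runner-up game-show break tops out at 233.

271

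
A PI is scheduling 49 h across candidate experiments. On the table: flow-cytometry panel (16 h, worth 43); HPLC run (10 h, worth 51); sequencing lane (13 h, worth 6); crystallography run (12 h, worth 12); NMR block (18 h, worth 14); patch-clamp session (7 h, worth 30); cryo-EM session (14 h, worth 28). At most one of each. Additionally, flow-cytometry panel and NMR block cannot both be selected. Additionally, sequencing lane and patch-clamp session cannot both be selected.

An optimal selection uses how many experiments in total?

Best achievable expected citations is 152.
flow-cytometry panel + HPLC run + patch-clamp session + cryo-EM session hits 152 at 47 h.
Every optimal selection uses 4 experiments.

4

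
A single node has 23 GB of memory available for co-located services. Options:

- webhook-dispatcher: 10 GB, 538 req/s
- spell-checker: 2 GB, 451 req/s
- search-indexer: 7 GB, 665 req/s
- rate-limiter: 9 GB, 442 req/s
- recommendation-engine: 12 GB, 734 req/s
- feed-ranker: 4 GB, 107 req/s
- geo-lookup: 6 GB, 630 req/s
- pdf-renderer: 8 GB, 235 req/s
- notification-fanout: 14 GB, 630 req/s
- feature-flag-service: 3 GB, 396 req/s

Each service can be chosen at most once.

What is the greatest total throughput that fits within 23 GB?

2249

Taking spell-checker + search-indexer + feed-ranker + geo-lookup + feature-flag-service: 22 GB used, 2249 in throughput.
Runner-up spell-checker + recommendation-engine + geo-lookup + feature-flag-service tops out at 2211.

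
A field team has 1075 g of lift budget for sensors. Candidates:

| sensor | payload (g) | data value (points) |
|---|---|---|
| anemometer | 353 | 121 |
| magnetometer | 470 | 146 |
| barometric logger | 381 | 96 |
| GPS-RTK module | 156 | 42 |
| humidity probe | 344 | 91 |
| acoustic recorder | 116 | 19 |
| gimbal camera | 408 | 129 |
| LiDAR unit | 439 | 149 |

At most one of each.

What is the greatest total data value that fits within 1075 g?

Taking the top-ratio sensors first gives anemometer + GPS-RTK module + acoustic recorder + LiDAR unit for 331 (1064 g).
Dropping anemometer and acoustic recorder frees 469 g; slotting in magnetometer (470 g) lifts the total to 337 at 1065 g.
No other feasible combination exceeds 337.

337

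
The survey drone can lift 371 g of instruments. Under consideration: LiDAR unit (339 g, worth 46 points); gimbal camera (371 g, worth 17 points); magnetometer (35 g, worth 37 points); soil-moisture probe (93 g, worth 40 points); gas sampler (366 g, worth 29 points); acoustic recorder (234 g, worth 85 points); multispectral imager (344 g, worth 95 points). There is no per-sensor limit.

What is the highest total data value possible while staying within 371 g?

Taking 10×magnetometer: 350 g used, 370 in data value.
No other feasible combination exceeds 370.

370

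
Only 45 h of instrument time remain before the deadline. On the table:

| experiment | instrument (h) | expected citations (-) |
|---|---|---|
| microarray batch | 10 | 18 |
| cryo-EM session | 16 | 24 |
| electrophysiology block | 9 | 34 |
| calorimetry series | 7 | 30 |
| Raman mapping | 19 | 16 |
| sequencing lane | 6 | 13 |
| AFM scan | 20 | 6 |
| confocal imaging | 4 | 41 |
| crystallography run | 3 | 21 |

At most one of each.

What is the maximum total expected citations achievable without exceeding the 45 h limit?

163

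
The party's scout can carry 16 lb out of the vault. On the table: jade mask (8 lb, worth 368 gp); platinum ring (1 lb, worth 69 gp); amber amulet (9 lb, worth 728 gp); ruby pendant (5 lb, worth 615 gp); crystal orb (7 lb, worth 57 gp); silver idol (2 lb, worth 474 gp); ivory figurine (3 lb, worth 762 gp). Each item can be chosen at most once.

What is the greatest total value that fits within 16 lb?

2033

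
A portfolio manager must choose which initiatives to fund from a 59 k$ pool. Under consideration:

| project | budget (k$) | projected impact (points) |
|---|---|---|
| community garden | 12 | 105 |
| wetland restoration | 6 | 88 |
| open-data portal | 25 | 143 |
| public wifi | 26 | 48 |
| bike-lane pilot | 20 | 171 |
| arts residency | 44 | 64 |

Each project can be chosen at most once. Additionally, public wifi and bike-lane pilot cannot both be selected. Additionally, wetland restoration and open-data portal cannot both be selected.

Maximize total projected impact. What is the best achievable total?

419

The ratio heuristic lands on community garden + wetland restoration + bike-lane pilot (364) but leaves 21 k$ idle.
The 6 k$ tied up in wetland restoration is better spent on open-data portal — total rises to 419 (57 k$).
Runner-up community garden + wetland restoration + bike-lane pilot tops out at 364.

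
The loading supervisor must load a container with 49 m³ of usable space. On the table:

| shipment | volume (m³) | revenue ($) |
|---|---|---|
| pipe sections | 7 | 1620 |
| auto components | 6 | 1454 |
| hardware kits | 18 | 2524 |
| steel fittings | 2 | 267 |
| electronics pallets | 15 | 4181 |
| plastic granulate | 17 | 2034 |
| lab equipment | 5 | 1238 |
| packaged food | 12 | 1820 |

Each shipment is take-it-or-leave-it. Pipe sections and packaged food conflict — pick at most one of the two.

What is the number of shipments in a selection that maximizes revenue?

5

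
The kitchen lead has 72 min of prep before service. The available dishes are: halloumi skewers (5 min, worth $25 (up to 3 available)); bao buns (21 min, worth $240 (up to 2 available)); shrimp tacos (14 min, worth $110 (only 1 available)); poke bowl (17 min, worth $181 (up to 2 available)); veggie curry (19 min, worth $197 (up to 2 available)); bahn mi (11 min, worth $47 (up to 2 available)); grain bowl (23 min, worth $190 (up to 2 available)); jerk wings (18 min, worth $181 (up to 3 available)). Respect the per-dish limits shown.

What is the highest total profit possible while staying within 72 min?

756

By profit per min: bao buns 11.43, poke bowl 10.65, veggie curry 10.37 lead.
Taking the top-ratio dishes first gives 2×halloumi skewers + 2×bao buns + poke bowl for 711 (69 min).
Replace 2×halloumi skewers and 2×bao buns with poke bowl + 2×veggie curry: the trade gains 45 net, giving 756 at 72 min.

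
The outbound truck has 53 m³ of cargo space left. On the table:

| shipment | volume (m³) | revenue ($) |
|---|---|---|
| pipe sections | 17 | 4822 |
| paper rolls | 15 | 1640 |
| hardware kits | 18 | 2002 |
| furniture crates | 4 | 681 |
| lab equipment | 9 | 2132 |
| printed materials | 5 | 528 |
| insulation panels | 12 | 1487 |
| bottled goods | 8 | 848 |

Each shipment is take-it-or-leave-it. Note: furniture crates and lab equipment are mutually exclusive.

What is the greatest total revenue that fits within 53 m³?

10081

Density check — pipe sections 283.65, lab equipment 236.89, furniture crates 170.25, insulation panels 123.92 are the best per m³.
Best packing: pipe sections + paper rolls + lab equipment + insulation panels — 53 m³, 10081 total.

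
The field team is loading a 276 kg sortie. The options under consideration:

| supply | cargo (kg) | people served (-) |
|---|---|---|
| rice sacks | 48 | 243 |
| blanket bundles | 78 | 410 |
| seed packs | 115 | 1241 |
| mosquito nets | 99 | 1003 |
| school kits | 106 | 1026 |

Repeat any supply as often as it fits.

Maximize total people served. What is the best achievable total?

Ranking by ratio (people served/kg): seed packs 10.79, mosquito nets 10.13, school kits 9.68, blanket bundles 5.26.
Filling by ratio: 2×seed packs for 2482, with 46 kg left unused.
The 115 kg tied up in seed packs is better spent on rice sacks + school kits — total rises to 2510 (269 kg).

2510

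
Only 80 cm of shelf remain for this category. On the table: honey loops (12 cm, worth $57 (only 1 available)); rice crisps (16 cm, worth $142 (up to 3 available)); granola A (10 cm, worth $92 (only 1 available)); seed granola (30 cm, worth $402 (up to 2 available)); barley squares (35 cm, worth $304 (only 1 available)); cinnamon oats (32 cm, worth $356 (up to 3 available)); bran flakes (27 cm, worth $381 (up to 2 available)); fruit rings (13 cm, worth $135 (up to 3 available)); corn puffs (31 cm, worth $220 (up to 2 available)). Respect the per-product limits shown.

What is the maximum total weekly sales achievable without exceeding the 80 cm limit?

Ranking by ratio (weekly sales/cm): bran flakes 14.11, seed granola 13.40, cinnamon oats 11.12.
Taking 2×bran flakes + 2×fruit rings: 80 cm used, 1032 in weekly sales.

1032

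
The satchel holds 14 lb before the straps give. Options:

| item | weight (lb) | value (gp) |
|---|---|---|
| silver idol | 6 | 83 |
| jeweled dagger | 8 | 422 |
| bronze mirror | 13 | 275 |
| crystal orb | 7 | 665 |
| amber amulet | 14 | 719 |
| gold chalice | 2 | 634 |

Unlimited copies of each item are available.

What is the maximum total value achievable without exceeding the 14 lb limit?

The ratio ordering already packs tightly: 7×gold chalice, 14 lb, 4438.
No other feasible combination exceeds 4438.

4438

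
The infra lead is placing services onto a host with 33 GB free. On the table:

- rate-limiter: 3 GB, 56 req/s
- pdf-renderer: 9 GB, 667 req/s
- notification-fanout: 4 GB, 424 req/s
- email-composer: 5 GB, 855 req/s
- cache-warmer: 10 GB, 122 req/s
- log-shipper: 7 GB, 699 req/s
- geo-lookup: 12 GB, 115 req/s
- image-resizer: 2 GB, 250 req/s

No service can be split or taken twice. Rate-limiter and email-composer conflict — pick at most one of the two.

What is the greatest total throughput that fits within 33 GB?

Taking pdf-renderer + notification-fanout + email-composer + log-shipper + image-resizer: 27 GB used, 2895 in throughput.
An exhaustive check of the 256 subsets confirms 2895.

2895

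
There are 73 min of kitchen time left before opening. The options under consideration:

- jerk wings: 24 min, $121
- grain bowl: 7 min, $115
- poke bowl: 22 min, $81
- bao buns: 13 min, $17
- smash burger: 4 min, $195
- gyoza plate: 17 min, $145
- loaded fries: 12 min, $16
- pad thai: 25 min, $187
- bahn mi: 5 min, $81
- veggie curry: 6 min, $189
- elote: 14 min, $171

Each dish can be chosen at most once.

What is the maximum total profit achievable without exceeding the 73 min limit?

1002

The ratio heuristic lands on grain bowl + smash burger + gyoza plate + loaded fries + bahn mi + veggie curry + elote (912) but leaves 8 min idle.
Replace loaded fries and bahn mi with pad thai: the trade gains 90 net, giving 1002 at 73 min.
Next best is smash burger + gyoza plate + pad thai + bahn mi + veggie curry + elote at 968 (71 min) — short by 34.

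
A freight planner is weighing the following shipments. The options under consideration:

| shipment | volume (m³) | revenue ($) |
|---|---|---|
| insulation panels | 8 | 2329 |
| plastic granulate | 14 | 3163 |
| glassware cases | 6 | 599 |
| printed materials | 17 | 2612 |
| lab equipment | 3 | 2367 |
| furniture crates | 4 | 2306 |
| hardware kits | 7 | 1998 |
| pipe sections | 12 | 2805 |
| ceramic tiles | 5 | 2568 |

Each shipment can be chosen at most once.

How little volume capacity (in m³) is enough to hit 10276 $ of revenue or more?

Need the lightest bundle worth ≥ 10276.
plastic granulate + lab equipment + furniture crates + ceramic tiles: 10404 revenue at 26 m³.
Any bundle with less than 26 m³ falls short of 10276.

26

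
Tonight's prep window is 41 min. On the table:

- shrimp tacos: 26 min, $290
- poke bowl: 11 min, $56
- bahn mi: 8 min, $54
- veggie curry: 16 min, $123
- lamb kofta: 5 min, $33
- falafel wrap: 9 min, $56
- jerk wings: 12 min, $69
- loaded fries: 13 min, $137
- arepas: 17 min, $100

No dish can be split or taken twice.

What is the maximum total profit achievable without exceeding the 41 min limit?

Taking shrimp tacos + loaded fries: 39 min used, 427 in profit.
Every other selection either busts 41 min or fails to beat 427.

427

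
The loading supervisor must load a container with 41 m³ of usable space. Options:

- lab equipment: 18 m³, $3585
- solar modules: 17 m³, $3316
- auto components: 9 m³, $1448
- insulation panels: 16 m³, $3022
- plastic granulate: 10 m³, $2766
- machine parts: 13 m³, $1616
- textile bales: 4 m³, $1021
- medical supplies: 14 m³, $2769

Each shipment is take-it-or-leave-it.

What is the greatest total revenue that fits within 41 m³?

8851

By revenue per m³: plastic granulate 276.60, textile bales 255.25, lab equipment 199.17 lead.
Greedy by ratio would take lab equipment + auto components + plastic granulate + textile bales: 41 m³ used, total 8820.
A better packing is solar modules + plastic granulate + medical supplies: 41 m³, total 8851.
Nothing else within 41 m³ beats 8851.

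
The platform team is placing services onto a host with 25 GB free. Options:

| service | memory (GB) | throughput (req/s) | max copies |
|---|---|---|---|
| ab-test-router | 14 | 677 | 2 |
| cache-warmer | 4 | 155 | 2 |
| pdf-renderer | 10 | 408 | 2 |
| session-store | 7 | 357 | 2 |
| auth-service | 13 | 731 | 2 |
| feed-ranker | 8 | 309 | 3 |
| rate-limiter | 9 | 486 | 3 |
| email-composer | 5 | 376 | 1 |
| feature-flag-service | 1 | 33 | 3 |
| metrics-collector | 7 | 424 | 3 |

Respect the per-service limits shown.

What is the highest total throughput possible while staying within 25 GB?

1531

Taking the top-ratio services first gives cache-warmer + email-composer + 2×feature-flag-service + 2×metrics-collector for 1445 (25 GB).
Replace cache-warmer and 2×feature-flag-service and metrics-collector with auth-service: the trade gains 86 net, giving 1531 at 25 GB.
No other feasible combination exceeds 1531.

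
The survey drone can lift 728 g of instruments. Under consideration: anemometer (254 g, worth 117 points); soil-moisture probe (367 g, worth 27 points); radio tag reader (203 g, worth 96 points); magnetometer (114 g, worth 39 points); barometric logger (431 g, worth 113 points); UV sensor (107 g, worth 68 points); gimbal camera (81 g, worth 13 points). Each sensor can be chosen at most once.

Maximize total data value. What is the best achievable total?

Anemometer + radio tag reader + magnetometer + UV sensor uses 678 of the 728 g and totals 320.
No other feasible combination exceeds 320.

320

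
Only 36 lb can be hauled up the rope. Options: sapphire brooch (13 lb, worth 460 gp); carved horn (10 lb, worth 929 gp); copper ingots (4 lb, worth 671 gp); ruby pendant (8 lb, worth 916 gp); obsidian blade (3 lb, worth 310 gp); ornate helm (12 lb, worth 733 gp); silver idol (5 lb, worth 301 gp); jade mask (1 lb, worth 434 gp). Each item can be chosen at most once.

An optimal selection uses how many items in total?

The maximum value within 36 lb is 3683.
carved horn + copper ingots + ruby pendant + ornate helm + jade mask hits 3683 at 35 lb.
All optima have 5 items.

5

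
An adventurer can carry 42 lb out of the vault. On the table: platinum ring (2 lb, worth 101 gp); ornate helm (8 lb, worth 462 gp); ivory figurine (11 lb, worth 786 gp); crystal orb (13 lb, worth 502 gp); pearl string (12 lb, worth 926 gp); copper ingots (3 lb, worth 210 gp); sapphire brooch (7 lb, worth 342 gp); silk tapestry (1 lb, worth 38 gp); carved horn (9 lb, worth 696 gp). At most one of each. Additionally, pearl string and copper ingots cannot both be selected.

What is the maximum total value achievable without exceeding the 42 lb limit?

Ranking by ratio (value/lb): carved horn 77.33, pearl string 77.17, ivory figurine 71.45, copper ingots 70.00.
Platinum ring + ornate helm + ivory figurine + pearl string + carved horn uses 42 of the 42 lb and totals 2971.
No other feasible combination exceeds 2971.

2971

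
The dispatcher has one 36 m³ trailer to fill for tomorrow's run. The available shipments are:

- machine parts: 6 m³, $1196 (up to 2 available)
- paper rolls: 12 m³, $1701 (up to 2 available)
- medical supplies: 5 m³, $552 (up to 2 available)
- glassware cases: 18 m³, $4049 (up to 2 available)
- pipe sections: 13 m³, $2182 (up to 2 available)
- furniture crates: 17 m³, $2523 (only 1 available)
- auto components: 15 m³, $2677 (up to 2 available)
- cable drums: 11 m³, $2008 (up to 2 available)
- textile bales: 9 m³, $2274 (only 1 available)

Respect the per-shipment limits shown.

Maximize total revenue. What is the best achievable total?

8098

Ranking by ratio (revenue/m³): textile bales 252.67, glassware cases 224.94, machine parts 199.33.
Taking the top-ratio shipments first gives machine parts + glassware cases + textile bales for 7519 (33 m³).
Dropping machine parts and textile bales frees 15 m³; slotting in glassware cases (18 m³) lifts the total to 8098 at 36 m³.
Nothing else within 36 m³ beats 8098.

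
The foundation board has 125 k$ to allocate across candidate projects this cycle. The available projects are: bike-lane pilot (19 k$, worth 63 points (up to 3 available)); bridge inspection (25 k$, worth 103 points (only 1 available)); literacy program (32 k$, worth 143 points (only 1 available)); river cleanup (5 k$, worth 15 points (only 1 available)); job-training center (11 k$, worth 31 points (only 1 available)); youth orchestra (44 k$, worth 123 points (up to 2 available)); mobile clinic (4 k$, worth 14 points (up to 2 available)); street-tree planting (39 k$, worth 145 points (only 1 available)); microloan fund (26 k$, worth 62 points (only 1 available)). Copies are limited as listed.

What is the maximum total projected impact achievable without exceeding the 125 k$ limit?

483

By projected impact per k$: literacy program 4.47, bridge inspection 4.12, street-tree planting 3.72 lead.
A density-first pass picks bike-lane pilot + bridge inspection + literacy program + 2×mobile clinic + street-tree planting — 482 at 123 k$.
Replace mobile clinic with river cleanup: the trade gains 1 net, giving 483 at 124 k$.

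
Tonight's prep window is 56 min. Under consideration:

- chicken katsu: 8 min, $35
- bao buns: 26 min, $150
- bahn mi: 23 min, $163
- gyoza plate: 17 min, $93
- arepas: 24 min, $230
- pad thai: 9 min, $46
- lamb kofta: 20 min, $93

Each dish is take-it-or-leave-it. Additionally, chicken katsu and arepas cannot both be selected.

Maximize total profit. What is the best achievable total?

The ratio ordering already packs tightly: bahn mi + arepas + pad thai, 56 min, 439.
Runner-up bahn mi + arepas tops out at 393.

439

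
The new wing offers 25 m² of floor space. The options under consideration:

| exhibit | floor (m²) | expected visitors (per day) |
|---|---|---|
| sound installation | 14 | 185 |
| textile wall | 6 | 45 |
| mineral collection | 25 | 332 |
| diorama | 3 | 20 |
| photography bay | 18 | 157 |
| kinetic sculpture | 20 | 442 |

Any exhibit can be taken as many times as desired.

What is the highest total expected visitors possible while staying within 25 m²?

Density check — kinetic sculpture 22.10, mineral collection 13.28, sound installation 13.21 are the best per m².
Taking diorama + kinetic sculpture: 23 m² used, 462 in expected visitors.
Nothing else within 25 m² beats 462.

462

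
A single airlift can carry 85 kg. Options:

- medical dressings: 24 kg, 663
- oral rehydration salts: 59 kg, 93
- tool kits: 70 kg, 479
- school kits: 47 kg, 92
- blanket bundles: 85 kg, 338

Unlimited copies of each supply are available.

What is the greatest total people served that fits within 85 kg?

1989

Taking 3×medical dressings: 72 kg used, 1989 in people served.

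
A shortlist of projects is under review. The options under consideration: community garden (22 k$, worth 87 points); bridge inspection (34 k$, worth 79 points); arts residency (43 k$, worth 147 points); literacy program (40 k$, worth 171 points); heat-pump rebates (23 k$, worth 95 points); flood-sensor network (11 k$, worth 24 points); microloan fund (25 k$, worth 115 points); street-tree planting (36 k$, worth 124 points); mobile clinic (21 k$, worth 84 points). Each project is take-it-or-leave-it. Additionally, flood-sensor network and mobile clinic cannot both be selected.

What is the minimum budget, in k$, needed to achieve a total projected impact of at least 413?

Minimise k$ subject to total projected impact ≥ 413.
heat-pump rebates + microloan fund + street-tree planting + mobile clinic reaches 418 using 105 k$.
No combination under 105 k$ hits 413.

105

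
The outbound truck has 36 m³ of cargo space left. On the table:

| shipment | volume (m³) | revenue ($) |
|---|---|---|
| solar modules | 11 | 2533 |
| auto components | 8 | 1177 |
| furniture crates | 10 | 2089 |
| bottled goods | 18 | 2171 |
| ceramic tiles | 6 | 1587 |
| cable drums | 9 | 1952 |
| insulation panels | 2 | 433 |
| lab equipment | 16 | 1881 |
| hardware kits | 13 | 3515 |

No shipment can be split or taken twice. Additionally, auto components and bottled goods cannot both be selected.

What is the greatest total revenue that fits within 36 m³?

The ratio heuristic lands on solar modules + ceramic tiles + insulation panels + hardware kits (8068) but leaves 4 m³ idle.
Dropping ceramic tiles frees 6 m³; slotting in furniture crates (10 m³) lifts the total to 8570 at 36 m³.

8570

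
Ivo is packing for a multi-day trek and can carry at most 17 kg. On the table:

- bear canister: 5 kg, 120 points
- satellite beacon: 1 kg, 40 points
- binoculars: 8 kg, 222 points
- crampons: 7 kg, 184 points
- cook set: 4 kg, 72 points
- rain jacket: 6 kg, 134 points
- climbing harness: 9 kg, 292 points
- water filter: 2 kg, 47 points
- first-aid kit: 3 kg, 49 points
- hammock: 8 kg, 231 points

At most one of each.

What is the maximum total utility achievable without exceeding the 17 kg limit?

523

A density-first pass picks satellite beacon + crampons + climbing harness — 516 at 17 kg.
The 8 kg tied up in satellite beacon and crampons is better spent on hammock — total rises to 523 (17 kg).
An exhaustive check of the 1024 subsets confirms 523.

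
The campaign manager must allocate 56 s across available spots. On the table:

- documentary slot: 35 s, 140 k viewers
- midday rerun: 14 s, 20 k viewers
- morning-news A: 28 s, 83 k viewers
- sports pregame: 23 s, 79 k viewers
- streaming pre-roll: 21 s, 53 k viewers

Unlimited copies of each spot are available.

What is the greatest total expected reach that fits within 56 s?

The ratio ordering already packs tightly: documentary slot + streaming pre-roll, 56 s, 193.
Nothing else within 56 s beats 193.

193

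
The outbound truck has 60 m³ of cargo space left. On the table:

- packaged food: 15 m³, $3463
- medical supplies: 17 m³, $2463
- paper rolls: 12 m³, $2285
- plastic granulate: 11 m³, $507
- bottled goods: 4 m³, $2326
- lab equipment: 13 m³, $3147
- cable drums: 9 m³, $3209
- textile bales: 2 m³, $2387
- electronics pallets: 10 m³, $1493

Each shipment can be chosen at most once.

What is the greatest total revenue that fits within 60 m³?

16995

A density-first pass picks packaged food + paper rolls + bottled goods + lab equipment + cable drums + textile bales — 16817 at 55 m³.
Replace paper rolls with medical supplies: the trade gains 178 net, giving 16995 at 60 m³.
No other feasible combination exceeds 16995.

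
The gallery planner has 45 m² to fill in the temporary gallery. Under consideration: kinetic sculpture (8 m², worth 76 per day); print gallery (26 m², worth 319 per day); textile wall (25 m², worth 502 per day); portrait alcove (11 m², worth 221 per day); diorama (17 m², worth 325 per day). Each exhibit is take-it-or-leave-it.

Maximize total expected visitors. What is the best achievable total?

827

Filling by ratio: kinetic sculpture + textile wall + portrait alcove for 799, with 1 m² left unused.
The 19 m² tied up in kinetic sculpture and portrait alcove is better spent on diorama — total rises to 827 (42 m²).
The closest alternative, kinetic sculpture + textile wall + portrait alcove, reaches only 799.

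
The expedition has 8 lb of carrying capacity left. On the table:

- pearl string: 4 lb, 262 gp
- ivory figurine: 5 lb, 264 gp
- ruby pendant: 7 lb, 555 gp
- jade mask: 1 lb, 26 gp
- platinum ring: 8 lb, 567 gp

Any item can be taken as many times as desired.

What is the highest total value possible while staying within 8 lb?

581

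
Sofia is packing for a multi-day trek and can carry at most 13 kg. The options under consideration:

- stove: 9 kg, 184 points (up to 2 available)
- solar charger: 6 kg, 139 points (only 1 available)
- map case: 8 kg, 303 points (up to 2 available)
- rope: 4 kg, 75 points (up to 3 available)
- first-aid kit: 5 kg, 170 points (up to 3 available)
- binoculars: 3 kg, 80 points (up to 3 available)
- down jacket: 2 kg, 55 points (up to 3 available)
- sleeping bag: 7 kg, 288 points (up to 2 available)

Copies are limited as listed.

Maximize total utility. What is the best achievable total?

Density check — sleeping bag 41.14, map case 37.88, first-aid kit 34.00, down jacket 27.50 are the best per kg.
The ratio heuristic lands on first-aid kit + sleeping bag (458) but leaves 1 kg idle.
Dropping sleeping bag frees 7 kg; slotting in map case (8 kg) lifts the total to 473 at 13 kg.
No other feasible combination exceeds 473.

473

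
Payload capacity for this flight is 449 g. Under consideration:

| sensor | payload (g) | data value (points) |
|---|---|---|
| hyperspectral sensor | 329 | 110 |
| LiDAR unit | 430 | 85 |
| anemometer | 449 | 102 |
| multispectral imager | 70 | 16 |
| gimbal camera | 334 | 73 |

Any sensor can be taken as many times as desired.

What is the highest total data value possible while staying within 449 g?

By data value per g: hyperspectral sensor 0.33, multispectral imager 0.23, anemometer 0.23, gimbal camera 0.22 lead.
Taking hyperspectral sensor + multispectral imager: 399 g used, 126 in data value.
That's the maximum — no swap from here does better than 126.

126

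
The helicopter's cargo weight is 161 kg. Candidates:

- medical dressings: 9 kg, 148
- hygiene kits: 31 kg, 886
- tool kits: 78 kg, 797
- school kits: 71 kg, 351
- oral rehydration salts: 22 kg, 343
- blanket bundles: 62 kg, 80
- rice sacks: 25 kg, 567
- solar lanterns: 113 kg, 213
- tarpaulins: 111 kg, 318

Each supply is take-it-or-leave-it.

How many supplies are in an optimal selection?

4

Best achievable people served is 2593.
One optimal bundle: hygiene kits + tool kits + oral rehydration salts + rice sacks (156 kg).
All optima have 4 supplies.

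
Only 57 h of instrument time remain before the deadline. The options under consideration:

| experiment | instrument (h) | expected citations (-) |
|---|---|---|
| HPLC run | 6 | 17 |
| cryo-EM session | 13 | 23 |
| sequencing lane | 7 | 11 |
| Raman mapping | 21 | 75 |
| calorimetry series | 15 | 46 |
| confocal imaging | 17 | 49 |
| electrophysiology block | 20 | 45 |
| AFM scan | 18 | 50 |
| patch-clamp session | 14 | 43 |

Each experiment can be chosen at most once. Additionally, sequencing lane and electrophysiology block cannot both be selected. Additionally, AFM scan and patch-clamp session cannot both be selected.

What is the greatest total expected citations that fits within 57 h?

181

Best packing: HPLC run + Raman mapping + calorimetry series + patch-clamp session — 56 h, 181 total.
An exhaustive check of the 512 subsets confirms 181.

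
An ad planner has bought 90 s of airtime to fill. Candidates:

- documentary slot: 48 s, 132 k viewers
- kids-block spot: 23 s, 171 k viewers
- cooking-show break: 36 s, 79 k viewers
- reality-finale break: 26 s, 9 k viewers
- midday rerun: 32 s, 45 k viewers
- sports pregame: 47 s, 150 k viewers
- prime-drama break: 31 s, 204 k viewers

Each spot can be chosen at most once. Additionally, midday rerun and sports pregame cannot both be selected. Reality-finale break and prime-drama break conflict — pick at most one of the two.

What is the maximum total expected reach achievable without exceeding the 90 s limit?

454

Kids-block spot + cooking-show break + prime-drama break uses 90 of the 90 s and totals 454.
Runner-up kids-block spot + midday rerun + prime-drama break tops out at 420.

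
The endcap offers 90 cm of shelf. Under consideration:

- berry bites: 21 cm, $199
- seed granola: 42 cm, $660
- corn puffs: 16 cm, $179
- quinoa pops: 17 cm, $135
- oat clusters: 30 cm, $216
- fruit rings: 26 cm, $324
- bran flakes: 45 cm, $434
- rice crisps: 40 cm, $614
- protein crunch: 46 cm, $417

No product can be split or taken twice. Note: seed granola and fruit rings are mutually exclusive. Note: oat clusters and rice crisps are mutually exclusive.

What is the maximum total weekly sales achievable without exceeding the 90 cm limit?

1274

Seed granola + rice crisps uses 82 of the 90 cm and totals 1274.
That's the maximum — no feasible swap from here does better than 1274.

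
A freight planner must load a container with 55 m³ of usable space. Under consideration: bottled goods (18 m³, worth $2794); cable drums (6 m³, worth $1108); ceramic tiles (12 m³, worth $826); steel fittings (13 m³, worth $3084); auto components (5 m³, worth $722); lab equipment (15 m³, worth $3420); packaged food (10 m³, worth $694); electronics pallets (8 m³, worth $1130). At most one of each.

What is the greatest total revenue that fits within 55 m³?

10428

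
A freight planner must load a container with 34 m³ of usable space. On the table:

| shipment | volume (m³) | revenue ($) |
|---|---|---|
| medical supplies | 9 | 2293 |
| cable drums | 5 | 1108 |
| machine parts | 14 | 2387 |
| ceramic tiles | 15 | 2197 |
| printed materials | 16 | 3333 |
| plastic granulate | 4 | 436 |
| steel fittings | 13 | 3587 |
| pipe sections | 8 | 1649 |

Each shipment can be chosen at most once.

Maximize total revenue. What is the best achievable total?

8028

Ranking by ratio (revenue/m³): steel fittings 275.92, medical supplies 254.78, cable drums 221.60.
Taking the top-ratio shipments first gives medical supplies + cable drums + plastic granulate + steel fittings for 7424 (31 m³).
Dropping medical supplies and plastic granulate frees 13 m³; slotting in printed materials (16 m³) lifts the total to 8028 at 34 m³.
Every other selection either busts 34 m³ or fails to beat 8028.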